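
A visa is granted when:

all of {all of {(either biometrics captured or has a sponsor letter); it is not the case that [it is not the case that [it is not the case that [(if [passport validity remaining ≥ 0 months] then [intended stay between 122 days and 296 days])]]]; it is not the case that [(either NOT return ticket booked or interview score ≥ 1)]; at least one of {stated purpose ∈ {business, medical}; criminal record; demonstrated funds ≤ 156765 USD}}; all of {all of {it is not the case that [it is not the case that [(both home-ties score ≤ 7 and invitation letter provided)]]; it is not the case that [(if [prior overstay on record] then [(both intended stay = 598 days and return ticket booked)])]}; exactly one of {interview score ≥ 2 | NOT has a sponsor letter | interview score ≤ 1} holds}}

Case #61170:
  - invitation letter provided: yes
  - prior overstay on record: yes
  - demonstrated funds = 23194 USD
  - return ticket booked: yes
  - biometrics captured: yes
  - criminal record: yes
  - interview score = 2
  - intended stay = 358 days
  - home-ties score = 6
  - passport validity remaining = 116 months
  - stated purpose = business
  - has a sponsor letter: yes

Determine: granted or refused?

Atomic conditions:
  biometrics captured: yes → true
  has a sponsor letter: yes → true
  passport validity remaining ≥ 0 months: 116 ≥ 0 is true
  intended stay between 122 days and 296 days: 358 in [122, 296] is false
  NOT return ticket booked: yes → false
  interview score ≥ 1: 2 ≥ 1 is true
  stated purpose ∈ {business, medical}: business is in the set → true
  criminal record: yes → true
  demonstrated funds ≤ 156765 USD: 23194 ≤ 156765 is true
  home-ties score ≤ 7: 6 ≤ 7 is true
  invitation letter provided: yes → true
  prior overstay on record: yes → true
  intended stay = 598 days: 358 == 598 is false
  return ticket booked: yes → true
  interview score ≥ 2: 2 ≥ 2 is true
  NOT has a sponsor letter: yes → false
  interview score ≤ 1: 2 ≤ 1 is false
Combine:
[1.1] true OR true = true
[1.2.1.1.1] true → false = false
[1.2.1.1] NOT false = true
[1.2.1] NOT true = false
[1.2] NOT false = true
[1.3.1] false OR true = true
[1.3] NOT true = false
[1.4] true OR true OR true = true
[1] true AND true AND false AND true = false
[2.1.1.1.1] true AND true = true
[2.1.1.1] NOT true = false
[2.1.1] NOT false = true
[2.1.2.1.2] false AND true = false
[2.1.2.1] true → false = false
[2.1.2] NOT false = true
[2.1] true AND true = true
[2.2] exactly-one(true, false, false) = true
[2] true AND true = true
[root] false AND true = false
Overall: false → refused

Refused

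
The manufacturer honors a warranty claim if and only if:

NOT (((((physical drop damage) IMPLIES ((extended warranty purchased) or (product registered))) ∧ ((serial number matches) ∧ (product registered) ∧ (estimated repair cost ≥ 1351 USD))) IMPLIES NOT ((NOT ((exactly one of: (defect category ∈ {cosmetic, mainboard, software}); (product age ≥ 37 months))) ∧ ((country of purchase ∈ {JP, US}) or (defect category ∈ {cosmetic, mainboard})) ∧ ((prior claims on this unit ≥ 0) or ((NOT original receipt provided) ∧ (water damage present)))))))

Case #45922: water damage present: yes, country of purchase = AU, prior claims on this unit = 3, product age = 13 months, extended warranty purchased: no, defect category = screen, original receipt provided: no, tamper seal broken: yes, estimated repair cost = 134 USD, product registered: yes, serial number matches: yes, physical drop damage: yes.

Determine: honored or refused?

Refused

Atomic conditions:
  physical drop damage: yes → true
  extended warranty purchased: no → false
  product registered: yes → true
  serial number matches: yes → true
  estimated repair cost ≥ 1351 USD: 134 ≥ 1351 is false
  defect category ∈ {cosmetic, mainboard, software}: screen is not in the set → false
  product age ≥ 37 months: 13 ≥ 37 is false
  country of purchase ∈ {JP, US}: AU is not in the set → false
  defect category ∈ {cosmetic, mainboard}: screen is not in the set → false
  prior claims on this unit ≥ 0: 3 ≥ 0 is true
  NOT original receipt provided: no → true
  water damage present: yes → true
Combine:
[1.1.1.2] false OR true = true
[1.1.1] true → true = true
[1.1.2] true AND true AND false = false
[1.1] true AND false = false
[1.2.1.1.1] exactly-one(false, false) = false
[1.2.1.1] NOT false = true
[1.2.1.2] false OR false = false
[1.2.1.3.2] true AND true = true
[1.2.1.3] true OR true = true
[1.2.1] true AND false AND true = false
[1.2] NOT false = true
[1] false → true (antecedent false ⇒ implication holds) = true
[root] NOT true = false
Overall: false → refused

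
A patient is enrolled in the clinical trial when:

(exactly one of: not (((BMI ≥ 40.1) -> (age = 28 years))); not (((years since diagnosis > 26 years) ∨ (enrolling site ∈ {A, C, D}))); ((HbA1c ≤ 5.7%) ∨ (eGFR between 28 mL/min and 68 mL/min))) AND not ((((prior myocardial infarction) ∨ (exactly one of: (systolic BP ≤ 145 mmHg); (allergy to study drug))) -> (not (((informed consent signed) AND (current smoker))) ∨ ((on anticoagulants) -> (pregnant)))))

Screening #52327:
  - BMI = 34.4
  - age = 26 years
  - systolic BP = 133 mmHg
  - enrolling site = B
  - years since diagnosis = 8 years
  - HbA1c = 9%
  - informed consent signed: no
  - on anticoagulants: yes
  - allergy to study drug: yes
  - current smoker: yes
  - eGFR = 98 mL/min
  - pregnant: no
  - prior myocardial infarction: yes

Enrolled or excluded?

Excluded

Atomic conditions:
  BMI ≥ 40.1: 34.4 ≥ 40.1 is false
  age = 28 years: 26 == 28 is false
  years since diagnosis > 26 years: 8 > 26 is false
  enrolling site ∈ {A, C, D}: B is not in the set → false
  HbA1c ≤ 5.7%: 9 ≤ 5.7 is false
  eGFR between 28 mL/min and 68 mL/min: 98 in [28, 68] is false
  prior myocardial infarction: yes → true
  systolic BP ≤ 145 mmHg: 133 ≤ 145 is true
  allergy to study drug: yes → true
  informed consent signed: no → false
  current smoker: yes → true
  on anticoagulants: yes → true
  pregnant: no → false
Combine:
[1.1.1] false → false (antecedent false ⇒ implication holds) = true
[1.1] NOT true = false
[1.2.1] false OR false = false
[1.2] NOT false = true
[1.3] false OR false = false
[1] exactly-one(false, true, false) = true
[2.1.1.2] exactly-one(true, true) = false
[2.1.1] true OR false = true
[2.1.2.1.1] false AND true = false
[2.1.2.1] NOT false = true
[2.1.2.2] true → false = false
[2.1.2] true OR false = true
[2.1] true → true = true
[2] NOT true = false
[root] true AND false = false
Overall: false → excluded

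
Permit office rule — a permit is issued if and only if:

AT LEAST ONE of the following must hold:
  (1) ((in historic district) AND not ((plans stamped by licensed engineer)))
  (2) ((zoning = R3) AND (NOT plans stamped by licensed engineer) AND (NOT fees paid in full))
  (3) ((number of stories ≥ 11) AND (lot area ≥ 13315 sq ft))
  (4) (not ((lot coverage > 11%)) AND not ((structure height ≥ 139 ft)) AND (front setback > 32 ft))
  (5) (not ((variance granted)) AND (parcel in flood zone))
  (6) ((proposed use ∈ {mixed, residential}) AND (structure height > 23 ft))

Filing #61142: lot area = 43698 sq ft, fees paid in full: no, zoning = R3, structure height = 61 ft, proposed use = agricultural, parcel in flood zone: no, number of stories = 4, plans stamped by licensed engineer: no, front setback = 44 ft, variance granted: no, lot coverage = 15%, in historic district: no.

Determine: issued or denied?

Issued

Atomic conditions:
  in historic district: no → false
  plans stamped by licensed engineer: no → false
  zoning = R3: R3 == R3 is true
  NOT plans stamped by licensed engineer: no → true
  NOT fees paid in full: no → true
  number of stories ≥ 11: 4 ≥ 11 is false
  lot area ≥ 13315 sq ft: 43698 ≥ 13315 is true
  lot coverage > 11%: 15 > 11 is true
  structure height ≥ 139 ft: 61 ≥ 139 is false
  front setback > 32 ft: 44 > 32 is true
  variance granted: no → false
  parcel in flood zone: no → false
  proposed use ∈ {mixed, residential}: agricultural is not in the set → false
  structure height > 23 ft: 61 > 23 is true
Combine:
[1.2] NOT false = true
[1] false AND true = false
[2] true AND true AND true = true
[3] false AND true = false
[4.1] NOT true = false
[4.2] NOT false = true
[4] false AND true AND true = false
[5.1] NOT false = true
[5] true AND false = false
[6] false AND true = false
[root] false OR true OR false OR false OR false OR false = true
Overall: true → issued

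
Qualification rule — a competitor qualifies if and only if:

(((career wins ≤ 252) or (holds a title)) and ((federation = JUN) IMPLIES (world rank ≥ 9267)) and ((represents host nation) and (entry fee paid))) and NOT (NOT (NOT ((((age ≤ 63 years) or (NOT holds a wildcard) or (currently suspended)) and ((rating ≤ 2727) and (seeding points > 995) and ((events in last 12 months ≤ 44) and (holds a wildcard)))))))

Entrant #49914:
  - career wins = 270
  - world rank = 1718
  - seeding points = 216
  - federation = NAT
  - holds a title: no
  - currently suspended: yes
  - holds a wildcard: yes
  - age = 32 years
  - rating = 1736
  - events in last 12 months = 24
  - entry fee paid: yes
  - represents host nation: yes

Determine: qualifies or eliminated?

Eliminated

Atomic conditions:
  career wins ≤ 252: 270 ≤ 252 is false
  holds a title: no → false
  federation = JUN: NAT == JUN is false
  world rank ≥ 9267: 1718 ≥ 9267 is false
  represents host nation: yes → true
  entry fee paid: yes → true
  age ≤ 63 years: 32 ≤ 63 is true
  NOT holds a wildcard: yes → false
  currently suspended: yes → true
  rating ≤ 2727: 1736 ≤ 2727 is true
  seeding points > 995: 216 > 995 is false
  events in last 12 months ≤ 44: 24 ≤ 44 is true
  holds a wildcard: yes → true
Combine:
[1.1] false OR false = false
[1.2] false → false (antecedent false ⇒ implication holds) = true
[1.3] true AND true = true
[1] false AND true AND true = false
[2.1.1.1.1] true OR false OR true = true
[2.1.1.1.2.3] true AND true = true
[2.1.1.1.2] true AND false AND true = false
[2.1.1.1] true AND false = false
[2.1.1] NOT false = true
[2.1] NOT true = false
[2] NOT false = true
[root] false AND true = false
Overall: false → eliminated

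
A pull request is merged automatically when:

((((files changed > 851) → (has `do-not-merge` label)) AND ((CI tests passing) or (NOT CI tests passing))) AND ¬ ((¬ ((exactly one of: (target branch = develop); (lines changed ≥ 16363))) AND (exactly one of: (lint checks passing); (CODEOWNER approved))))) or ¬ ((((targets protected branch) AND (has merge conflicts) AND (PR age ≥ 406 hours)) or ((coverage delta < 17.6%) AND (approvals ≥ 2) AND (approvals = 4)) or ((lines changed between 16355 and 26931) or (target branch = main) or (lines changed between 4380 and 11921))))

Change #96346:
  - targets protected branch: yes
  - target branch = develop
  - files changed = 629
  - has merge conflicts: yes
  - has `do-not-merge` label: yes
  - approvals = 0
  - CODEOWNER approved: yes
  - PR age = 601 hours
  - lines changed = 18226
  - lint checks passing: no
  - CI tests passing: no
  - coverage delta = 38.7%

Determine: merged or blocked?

Atomic conditions:
  files changed > 851: 629 > 851 is false
  has `do-not-merge` label: yes → true
  CI tests passing: no → false
  NOT CI tests passing: no → true
  target branch = develop: develop == develop is true
  lines changed ≥ 16363: 18226 ≥ 16363 is true
  lint checks passing: no → false
  CODEOWNER approved: yes → true
  targets protected branch: yes → true
  has merge conflicts: yes → true
  PR age ≥ 406 hours: 601 ≥ 406 is true
  coverage delta < 17.6%: 38.7 < 17.6 is false
  approvals ≥ 2: 0 ≥ 2 is false
  approvals = 4: 0 == 4 is false
  lines changed between 16355 and 26931: 18226 in [16355, 26931] is true
  target branch = main: develop == main is false
  lines changed between 4380 and 11921: 18226 in [4380, 11921] is false
Combine:
[1.1.1] false → true (antecedent false ⇒ implication holds) = true
[1.1.2] false OR true = true
[1.1] true AND true = true
[1.2.1.1.1] exactly-one(true, true) = false
[1.2.1.1] NOT false = true
[1.2.1.2] exactly-one(false, true) = true
[1.2.1] true AND true = true
[1.2] NOT true = false
[1] true AND false = false
[2.1.1] true AND true AND true = true
[2.1.2] false AND false AND false = false
[2.1.3] true OR false OR false = true
[2.1] true OR false OR true = true
[2] NOT true = false
[root] false OR false = false
Overall: false → blocked

Blocked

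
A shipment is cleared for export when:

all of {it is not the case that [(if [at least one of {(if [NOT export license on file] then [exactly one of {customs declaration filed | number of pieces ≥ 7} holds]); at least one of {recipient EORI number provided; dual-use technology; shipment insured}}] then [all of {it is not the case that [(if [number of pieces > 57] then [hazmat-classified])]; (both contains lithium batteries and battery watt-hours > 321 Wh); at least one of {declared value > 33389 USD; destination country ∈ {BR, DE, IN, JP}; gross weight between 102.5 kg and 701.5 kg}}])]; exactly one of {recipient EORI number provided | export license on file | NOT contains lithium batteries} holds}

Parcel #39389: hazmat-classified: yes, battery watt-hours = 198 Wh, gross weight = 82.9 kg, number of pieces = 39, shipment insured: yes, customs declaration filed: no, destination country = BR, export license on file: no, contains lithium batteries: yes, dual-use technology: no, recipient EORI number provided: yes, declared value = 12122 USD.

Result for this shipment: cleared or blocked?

Atomic conditions:
  NOT export license on file: no → true
  customs declaration filed: no → false
  number of pieces ≥ 7: 39 ≥ 7 is true
  recipient EORI number provided: yes → true
  dual-use technology: no → false
  shipment insured: yes → true
  number of pieces > 57: 39 > 57 is false
  hazmat-classified: yes → true
  contains lithium batteries: yes → true
  battery watt-hours > 321 Wh: 198 > 321 is false
  declared value > 33389 USD: 12122 > 33389 is false
  destination country ∈ {BR, DE, IN, JP}: BR is in the set → true
  gross weight between 102.5 kg and 701.5 kg: 82.9 in [102.5, 701.5] is false
  export license on file: no → false
  NOT contains lithium batteries: yes → false
Combine:
[1.1.1.1.2] exactly-one(false, true) = true
[1.1.1.1] true → true = true
[1.1.1.2] true OR false OR true = true
[1.1.1] true OR true = true
[1.1.2.1.1] false → true (antecedent false ⇒ implication holds) = true
[1.1.2.1] NOT true = false
[1.1.2.2] true AND false = false
[1.1.2.3] false OR true OR false = true
[1.1.2] false AND false AND true = false
[1.1] true → false = false
[1] NOT false = true
[2] exactly-one(true, false, false) = true
[root] true AND true = true
Overall: true → cleared

Cleared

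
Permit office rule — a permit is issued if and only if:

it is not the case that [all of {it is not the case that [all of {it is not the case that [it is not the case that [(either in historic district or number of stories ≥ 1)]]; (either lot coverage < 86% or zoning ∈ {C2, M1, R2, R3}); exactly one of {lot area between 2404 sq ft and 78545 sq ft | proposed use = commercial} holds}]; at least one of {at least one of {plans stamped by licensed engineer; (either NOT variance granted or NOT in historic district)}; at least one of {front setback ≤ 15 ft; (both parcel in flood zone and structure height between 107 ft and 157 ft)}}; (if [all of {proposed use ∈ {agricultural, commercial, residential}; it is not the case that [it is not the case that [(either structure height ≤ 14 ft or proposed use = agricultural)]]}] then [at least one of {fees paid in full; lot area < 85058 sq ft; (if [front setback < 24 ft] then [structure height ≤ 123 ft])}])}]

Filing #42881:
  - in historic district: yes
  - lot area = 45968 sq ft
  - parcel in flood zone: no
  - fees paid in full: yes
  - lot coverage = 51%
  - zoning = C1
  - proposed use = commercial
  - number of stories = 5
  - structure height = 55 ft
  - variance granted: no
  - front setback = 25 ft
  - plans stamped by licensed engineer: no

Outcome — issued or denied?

Atomic conditions:
  in historic district: yes → true
  number of stories ≥ 1: 5 ≥ 1 is true
  lot coverage < 86%: 51 < 86 is true
  zoning ∈ {C2, M1, R2, R3}: C1 is not in the set → false
  lot area between 2404 sq ft and 78545 sq ft: 45968 in [2404, 78545] is true
  proposed use = commercial: commercial == commercial is true
  plans stamped by licensed engineer: no → false
  NOT variance granted: no → true
  NOT in historic district: yes → false
  front setback ≤ 15 ft: 25 ≤ 15 is false
  parcel in flood zone: no → false
  structure height between 107 ft and 157 ft: 55 in [107, 157] is false
  proposed use ∈ {agricultural, commercial, residential}: commercial is in the set → true
  structure height ≤ 14 ft: 55 ≤ 14 is false
  proposed use = agricultural: commercial == agricultural is false
  fees paid in full: yes → true
  lot area < 85058 sq ft: 45968 < 85058 is true
  front setback < 24 ft: 25 < 24 is false
  structure height ≤ 123 ft: 55 ≤ 123 is true
Combine:
[1.1.1.1.1.1] true OR true = true
[1.1.1.1.1] NOT true = false
[1.1.1.1] NOT false = true
[1.1.1.2] true OR false = true
[1.1.1.3] exactly-one(true, true) = false
[1.1.1] true AND true AND false = false
[1.1] NOT false = true
[1.2.1.2] true OR false = true
[1.2.1] false OR true = true
[1.2.2.2] false AND false = false
[1.2.2] false OR false = false
[1.2] true OR false = true
[1.3.1.2.1.1] false OR false = false
[1.3.1.2.1] NOT false = true
[1.3.1.2] NOT true = false
[1.3.1] true AND false = false
[1.3.2.3] false → true (antecedent false ⇒ implication holds) = true
[1.3.2] true OR true OR true = true
[1.3] false → true (antecedent false ⇒ implication holds) = true
[1] true AND true AND true = true
[root] NOT true = false
Overall: false → denied

Denied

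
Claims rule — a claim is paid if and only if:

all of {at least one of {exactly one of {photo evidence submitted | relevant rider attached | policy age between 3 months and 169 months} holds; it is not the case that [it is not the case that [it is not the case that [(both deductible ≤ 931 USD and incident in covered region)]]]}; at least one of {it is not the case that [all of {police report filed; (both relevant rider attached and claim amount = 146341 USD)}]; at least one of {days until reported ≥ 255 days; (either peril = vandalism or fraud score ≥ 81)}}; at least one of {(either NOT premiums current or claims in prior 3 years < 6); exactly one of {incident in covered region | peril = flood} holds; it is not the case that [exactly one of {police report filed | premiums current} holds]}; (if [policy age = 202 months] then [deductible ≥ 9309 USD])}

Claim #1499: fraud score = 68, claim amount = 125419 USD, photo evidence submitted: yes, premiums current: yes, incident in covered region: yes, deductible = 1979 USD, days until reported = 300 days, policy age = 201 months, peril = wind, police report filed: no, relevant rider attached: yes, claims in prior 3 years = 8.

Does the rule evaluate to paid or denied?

Paid

Atomic conditions:
  photo evidence submitted: yes → true
  relevant rider attached: yes → true
  policy age between 3 months and 169 months: 201 in [3, 169] is false
  deductible ≤ 931 USD: 1979 ≤ 931 is false
  incident in covered region: yes → true
  police report filed: no → false
  claim amount = 146341 USD: 125419 == 146341 is false
  days until reported ≥ 255 days: 300 ≥ 255 is true
  peril = vandalism: wind == vandalism is false
  fraud score ≥ 81: 68 ≥ 81 is false
  NOT premiums current: yes → false
  claims in prior 3 years < 6: 8 < 6 is false
  peril = flood: wind == flood is false
  premiums current: yes → true
  policy age = 202 months: 201 == 202 is false
  deductible ≥ 9309 USD: 1979 ≥ 9309 is false
Combine:
[1.1] exactly-one(true, true, false) = false
[1.2.1.1.1] false AND true = false
[1.2.1.1] NOT false = true
[1.2.1] NOT true = false
[1.2] NOT false = true
[1] false OR true = true
[2.1.1.2] true AND false = false
[2.1.1] false AND false = false
[2.1] NOT false = true
[2.2.2] false OR false = false
[2.2] true OR false = true
[2] true OR true = true
[3.1] false OR false = false
[3.2] exactly-one(true, false) = true
[3.3.1] exactly-one(false, true) = true
[3.3] NOT true = false
[3] false OR true OR false = true
[4] false → false (antecedent false ⇒ implication holds) = true
[root] true AND true AND true AND true = true
Overall: true → paid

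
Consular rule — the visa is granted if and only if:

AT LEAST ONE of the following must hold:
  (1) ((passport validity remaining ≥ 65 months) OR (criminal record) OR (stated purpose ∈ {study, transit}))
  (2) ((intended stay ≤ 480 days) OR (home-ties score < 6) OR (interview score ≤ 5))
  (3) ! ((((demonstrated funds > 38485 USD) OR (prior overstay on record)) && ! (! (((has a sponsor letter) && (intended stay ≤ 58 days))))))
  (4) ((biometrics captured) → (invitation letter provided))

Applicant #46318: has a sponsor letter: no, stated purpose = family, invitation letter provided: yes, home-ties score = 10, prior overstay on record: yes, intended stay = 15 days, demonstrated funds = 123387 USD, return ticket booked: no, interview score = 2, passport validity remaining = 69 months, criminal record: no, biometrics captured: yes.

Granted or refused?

Atomic conditions:
  passport validity remaining ≥ 65 months: 69 ≥ 65 is true
  criminal record: no → false
  stated purpose ∈ {study, transit}: family is not in the set → false
  intended stay ≤ 480 days: 15 ≤ 480 is true
  home-ties score < 6: 10 < 6 is false
  interview score ≤ 5: 2 ≤ 5 is true
  demonstrated funds > 38485 USD: 123387 > 38485 is true
  prior overstay on record: yes → true
  has a sponsor letter: no → false
  intended stay ≤ 58 days: 15 ≤ 58 is true
  biometrics captured: yes → true
  invitation letter provided: yes → true
Combine:
[1] true OR false OR false = true
[2] true OR false OR true = true
[3.1.1] true OR true = true
[3.1.2.1.1] false AND true = false
[3.1.2.1] NOT false = true
[3.1.2] NOT true = false
[3.1] true AND false = false
[3] NOT false = true
[4] true → true = true
[root] true OR true OR true OR true = true
Overall: true → granted

Granted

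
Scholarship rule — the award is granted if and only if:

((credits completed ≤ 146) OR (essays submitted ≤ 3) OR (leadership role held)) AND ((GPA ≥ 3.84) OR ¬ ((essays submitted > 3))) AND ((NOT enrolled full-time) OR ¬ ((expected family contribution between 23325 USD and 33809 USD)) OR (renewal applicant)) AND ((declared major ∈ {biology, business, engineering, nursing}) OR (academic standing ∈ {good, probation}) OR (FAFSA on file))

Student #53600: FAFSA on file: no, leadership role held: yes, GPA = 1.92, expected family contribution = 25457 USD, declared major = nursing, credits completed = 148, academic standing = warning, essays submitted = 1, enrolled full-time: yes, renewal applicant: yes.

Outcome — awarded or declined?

Awarded

Atomic conditions:
  credits completed ≤ 146: 148 ≤ 146 is false
  essays submitted ≤ 3: 1 ≤ 3 is true
  leadership role held: yes → true
  GPA ≥ 3.84: 1.92 ≥ 3.84 is false
  essays submitted > 3: 1 > 3 is false
  NOT enrolled full-time: yes → false
  expected family contribution between 23325 USD and 33809 USD: 25457 in [23325, 33809] is true
  renewal applicant: yes → true
  declared major ∈ {biology, business, engineering, nursing}: nursing is in the set → true
  academic standing ∈ {good, probation}: warning is not in the set → false
  FAFSA on file: no → false
Combine:
[1] false OR true OR true = true
[2.2] NOT false = true
[2] false OR true = true
[3.2] NOT true = false
[3] false OR false OR true = true
[4] true OR false OR false = true
[root] true AND true AND true AND true = true
Overall: true → awarded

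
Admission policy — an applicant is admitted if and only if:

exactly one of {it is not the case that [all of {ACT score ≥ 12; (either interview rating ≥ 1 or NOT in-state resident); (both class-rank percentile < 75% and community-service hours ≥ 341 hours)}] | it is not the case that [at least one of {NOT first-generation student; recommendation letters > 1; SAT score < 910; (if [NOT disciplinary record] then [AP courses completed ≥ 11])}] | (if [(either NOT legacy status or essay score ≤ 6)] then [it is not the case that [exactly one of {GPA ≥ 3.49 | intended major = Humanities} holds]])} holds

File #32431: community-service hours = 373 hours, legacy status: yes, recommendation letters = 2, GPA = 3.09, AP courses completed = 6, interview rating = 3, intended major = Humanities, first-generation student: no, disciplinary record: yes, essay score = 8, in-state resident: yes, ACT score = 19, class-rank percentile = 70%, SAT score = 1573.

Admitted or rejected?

Atomic conditions:
  ACT score ≥ 12: 19 ≥ 12 is true
  interview rating ≥ 1: 3 ≥ 1 is true
  NOT in-state resident: yes → false
  class-rank percentile < 75%: 70 < 75 is true
  community-service hours ≥ 341 hours: 373 ≥ 341 is true
  NOT first-generation student: no → true
  recommendation letters > 1: 2 > 1 is true
  SAT score < 910: 1573 < 910 is false
  NOT disciplinary record: yes → false
  AP courses completed ≥ 11: 6 ≥ 11 is false
  NOT legacy status: yes → false
  essay score ≤ 6: 8 ≤ 6 is false
  GPA ≥ 3.49: 3.09 ≥ 3.49 is false
  intended major = Humanities: Humanities == Humanities is true
Combine:
[1.1.2] true OR false = true
[1.1.3] true AND true = true
[1.1] true AND true AND true = true
[1] NOT true = false
[2.1.4] false → false (antecedent false ⇒ implication holds) = true
[2.1] true OR true OR false OR true = true
[2] NOT true = false
[3.1] false OR false = false
[3.2.1] exactly-one(false, true) = true
[3.2] NOT true = false
[3] false → false (antecedent false ⇒ implication holds) = true
[root] exactly-one(false, false, true) = true
Overall: true → admitted

Admitted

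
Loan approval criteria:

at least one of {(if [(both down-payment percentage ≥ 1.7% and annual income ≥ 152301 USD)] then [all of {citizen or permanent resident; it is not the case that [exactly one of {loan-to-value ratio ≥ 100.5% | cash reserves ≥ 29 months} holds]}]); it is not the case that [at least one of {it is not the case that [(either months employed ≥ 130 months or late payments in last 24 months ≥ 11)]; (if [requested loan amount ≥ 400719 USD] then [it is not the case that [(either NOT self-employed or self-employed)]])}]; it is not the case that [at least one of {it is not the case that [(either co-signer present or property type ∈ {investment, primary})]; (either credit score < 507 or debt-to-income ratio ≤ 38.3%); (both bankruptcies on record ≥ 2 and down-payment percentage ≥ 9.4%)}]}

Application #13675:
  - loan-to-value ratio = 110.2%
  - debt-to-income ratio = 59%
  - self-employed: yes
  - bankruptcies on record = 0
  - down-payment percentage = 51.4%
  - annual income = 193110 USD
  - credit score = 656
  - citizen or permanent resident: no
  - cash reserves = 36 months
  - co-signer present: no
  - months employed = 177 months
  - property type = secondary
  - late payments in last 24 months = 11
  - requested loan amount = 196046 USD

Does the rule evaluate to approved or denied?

Denied

Atomic conditions:
  down-payment percentage ≥ 1.7%: 51.4 ≥ 1.7 is true
  annual income ≥ 152301 USD: 193110 ≥ 152301 is true
  citizen or permanent resident: no → false
  loan-to-value ratio ≥ 100.5%: 110.2 ≥ 100.5 is true
  cash reserves ≥ 29 months: 36 ≥ 29 is true
  months employed ≥ 130 months: 177 ≥ 130 is true
  late payments in last 24 months ≥ 11: 11 ≥ 11 is true
  requested loan amount ≥ 400719 USD: 196046 ≥ 400719 is false
  NOT self-employed: yes → false
  self-employed: yes → true
  co-signer present: no → false
  property type ∈ {investment, primary}: secondary is not in the set → false
  credit score < 507: 656 < 507 is false
  debt-to-income ratio ≤ 38.3%: 59 ≤ 38.3 is false
  bankruptcies on record ≥ 2: 0 ≥ 2 is false
  down-payment percentage ≥ 9.4%: 51.4 ≥ 9.4 is true
Combine:
[1.1] true AND true = true
[1.2.2.1] exactly-one(true, true) = false
[1.2.2] NOT false = true
[1.2] false AND true = false
[1] true → false = false
[2.1.1.1] true OR true = true
[2.1.1] NOT true = false
[2.1.2.2.1] false OR true = true
[2.1.2.2] NOT true = false
[2.1.2] false → false (antecedent false ⇒ implication holds) = true
[2.1] false OR true = true
[2] NOT true = false
[3.1.1.1] false OR false = false
[3.1.1] NOT false = true
[3.1.2] false OR false = false
[3.1.3] false AND true = false
[3.1] true OR false OR false = true
[3] NOT true = false
[root] false OR false OR false = false
Overall: false → denied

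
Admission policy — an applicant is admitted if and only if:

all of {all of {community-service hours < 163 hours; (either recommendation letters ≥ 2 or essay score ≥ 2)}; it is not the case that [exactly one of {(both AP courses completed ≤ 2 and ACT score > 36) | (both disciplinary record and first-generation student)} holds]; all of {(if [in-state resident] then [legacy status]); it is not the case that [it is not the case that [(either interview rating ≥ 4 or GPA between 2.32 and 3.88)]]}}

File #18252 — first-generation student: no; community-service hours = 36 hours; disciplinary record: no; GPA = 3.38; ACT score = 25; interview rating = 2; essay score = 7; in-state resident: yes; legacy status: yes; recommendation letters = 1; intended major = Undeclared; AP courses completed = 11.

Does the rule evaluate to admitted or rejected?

Admitted

Atomic conditions:
  community-service hours < 163 hours: 36 < 163 is true
  recommendation letters ≥ 2: 1 ≥ 2 is false
  essay score ≥ 2: 7 ≥ 2 is true
  AP courses completed ≤ 2: 11 ≤ 2 is false
  ACT score > 36: 25 > 36 is false
  disciplinary record: no → false
  first-generation student: no → false
  in-state resident: yes → true
  legacy status: yes → true
  interview rating ≥ 4: 2 ≥ 4 is false
  GPA between 2.32 and 3.88: 3.38 in [2.32, 3.88] is true
Combine:
[1.2] false OR true = true
[1] true AND true = true
[2.1.1] false AND false = false
[2.1.2] false AND false = false
[2.1] exactly-one(false, false) = false
[2] NOT false = true
[3.1] true → true = true
[3.2.1.1] false OR true = true
[3.2.1] NOT true = false
[3.2] NOT false = true
[3] true AND true = true
[root] true AND true AND true = true
Overall: true → admitted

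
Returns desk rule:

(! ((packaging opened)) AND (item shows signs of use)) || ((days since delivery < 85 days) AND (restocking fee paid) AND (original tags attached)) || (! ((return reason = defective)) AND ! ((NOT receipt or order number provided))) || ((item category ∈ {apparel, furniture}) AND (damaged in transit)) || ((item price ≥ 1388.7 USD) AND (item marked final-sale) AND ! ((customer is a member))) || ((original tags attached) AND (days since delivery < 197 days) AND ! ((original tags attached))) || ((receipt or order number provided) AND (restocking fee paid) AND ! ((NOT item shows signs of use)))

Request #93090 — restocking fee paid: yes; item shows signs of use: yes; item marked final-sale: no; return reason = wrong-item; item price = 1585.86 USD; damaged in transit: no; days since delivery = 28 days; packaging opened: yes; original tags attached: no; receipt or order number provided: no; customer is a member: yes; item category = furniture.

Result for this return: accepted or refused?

Atomic conditions:
  packaging opened: yes → true
  item shows signs of use: yes → true
  days since delivery < 85 days: 28 < 85 is true
  restocking fee paid: yes → true
  original tags attached: no → false
  return reason = defective: wrong-item == defective is false
  NOT receipt or order number provided: no → true
  item category ∈ {apparel, furniture}: furniture is in the set → true
  damaged in transit: no → false
  item price ≥ 1388.7 USD: 1585.86 ≥ 1388.7 is true
  item marked final-sale: no → false
  customer is a member: yes → true
  days since delivery < 197 days: 28 < 197 is true
  receipt or order number provided: no → false
  NOT item shows signs of use: yes → false
Combine:
[1.1] NOT true = false
[1] false AND true = false
[2] true AND true AND false = false
[3.1] NOT false = true
[3.2] NOT true = false
[3] true AND false = false
[4] true AND false = false
[5.3] NOT true = false
[5] true AND false AND false = false
[6.3] NOT false = true
[6] false AND true AND true = false
[7.3] NOT false = true
[7] false AND true AND true = false
[root] false OR false OR false OR false OR false OR false OR false = false
Overall: false → refused

Refused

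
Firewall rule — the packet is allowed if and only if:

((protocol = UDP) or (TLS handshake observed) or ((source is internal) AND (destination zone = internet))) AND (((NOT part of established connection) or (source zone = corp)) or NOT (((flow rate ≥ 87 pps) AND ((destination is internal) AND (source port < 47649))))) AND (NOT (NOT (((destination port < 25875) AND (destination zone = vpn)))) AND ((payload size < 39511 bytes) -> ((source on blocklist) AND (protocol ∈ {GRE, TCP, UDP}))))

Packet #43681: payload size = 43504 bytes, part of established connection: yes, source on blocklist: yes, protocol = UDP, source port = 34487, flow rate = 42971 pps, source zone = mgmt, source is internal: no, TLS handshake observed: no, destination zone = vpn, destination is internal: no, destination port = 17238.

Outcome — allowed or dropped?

Atomic conditions:
  protocol = UDP: UDP == UDP is true
  TLS handshake observed: no → false
  source is internal: no → false
  destination zone = internet: vpn == internet is false
  NOT part of established connection: yes → false
  source zone = corp: mgmt == corp is false
  flow rate ≥ 87 pps: 42971 ≥ 87 is true
  destination is internal: no → false
  source port < 47649: 34487 < 47649 is true
  destination port < 25875: 17238 < 25875 is true
  destination zone = vpn: vpn == vpn is true
  payload size < 39511 bytes: 43504 < 39511 is false
  source on blocklist: yes → true
  protocol ∈ {GRE, TCP, UDP}: UDP is in the set → true
Combine:
[1.3] false AND false = false
[1] true OR false OR false = true
[2.1] false OR false = false
[2.2.1.2] false AND true = false
[2.2.1] true AND false = false
[2.2] NOT false = true
[2] false OR true = true
[3.1.1.1] true AND true = true
[3.1.1] NOT true = false
[3.1] NOT false = true
[3.2.2] true AND true = true
[3.2] false → true (antecedent false ⇒ implication holds) = true
[3] true AND true = true
[root] true AND true AND true = true
Overall: true → allowed

Allowed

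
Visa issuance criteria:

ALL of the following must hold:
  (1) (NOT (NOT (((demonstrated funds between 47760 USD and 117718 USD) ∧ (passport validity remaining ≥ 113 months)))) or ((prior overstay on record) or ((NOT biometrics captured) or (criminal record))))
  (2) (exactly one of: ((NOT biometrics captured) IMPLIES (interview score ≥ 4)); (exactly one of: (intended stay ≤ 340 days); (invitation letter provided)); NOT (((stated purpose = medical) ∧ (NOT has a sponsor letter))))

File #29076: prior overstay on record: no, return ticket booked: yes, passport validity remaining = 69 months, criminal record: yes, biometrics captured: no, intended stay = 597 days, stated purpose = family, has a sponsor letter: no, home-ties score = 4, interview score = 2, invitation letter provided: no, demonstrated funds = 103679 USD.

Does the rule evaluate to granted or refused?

Granted

Atomic conditions:
  demonstrated funds between 47760 USD and 117718 USD: 103679 in [47760, 117718] is true
  passport validity remaining ≥ 113 months: 69 ≥ 113 is false
  prior overstay on record: no → false
  NOT biometrics captured: no → true
  criminal record: yes → true
  interview score ≥ 4: 2 ≥ 4 is false
  intended stay ≤ 340 days: 597 ≤ 340 is false
  invitation letter provided: no → false
  stated purpose = medical: family == medical is false
  NOT has a sponsor letter: no → true
Combine:
[1.1.1.1] true AND false = false
[1.1.1] NOT false = true
[1.1] NOT true = false
[1.2.2] true OR true = true
[1.2] false OR true = true
[1] false OR true = true
[2.1] true → false = false
[2.2] exactly-one(false, false) = false
[2.3.1] false AND true = false
[2.3] NOT false = true
[2] exactly-one(false, false, true) = true
[root] true AND true = true
Overall: true → granted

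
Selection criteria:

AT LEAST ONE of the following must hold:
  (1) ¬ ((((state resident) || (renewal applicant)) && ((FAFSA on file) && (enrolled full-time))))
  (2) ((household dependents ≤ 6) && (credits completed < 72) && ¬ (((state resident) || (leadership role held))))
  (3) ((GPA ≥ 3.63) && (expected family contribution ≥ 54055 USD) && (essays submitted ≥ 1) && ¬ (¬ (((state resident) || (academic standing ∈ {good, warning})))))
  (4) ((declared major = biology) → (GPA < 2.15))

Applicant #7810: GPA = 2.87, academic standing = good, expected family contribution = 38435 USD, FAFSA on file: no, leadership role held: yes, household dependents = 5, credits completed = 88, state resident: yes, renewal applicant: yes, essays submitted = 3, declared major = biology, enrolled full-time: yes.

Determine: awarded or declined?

Atomic conditions:
  state resident: yes → true
  renewal applicant: yes → true
  FAFSA on file: no → false
  enrolled full-time: yes → true
  household dependents ≤ 6: 5 ≤ 6 is true
  credits completed < 72: 88 < 72 is false
  leadership role held: yes → true
  GPA ≥ 3.63: 2.87 ≥ 3.63 is false
  expected family contribution ≥ 54055 USD: 38435 ≥ 54055 is false
  essays submitted ≥ 1: 3 ≥ 1 is true
  academic standing ∈ {good, warning}: good is in the set → true
  declared major = biology: biology == biology is true
  GPA < 2.15: 2.87 < 2.15 is false
Combine:
[1.1.1] true OR true = true
[1.1.2] false AND true = false
[1.1] true AND false = false
[1] NOT false = true
[2.3.1] true OR true = true
[2.3] NOT true = false
[2] true AND false AND false = false
[3.4.1.1] true OR true = true
[3.4.1] NOT true = false
[3.4] NOT false = true
[3] false AND false AND true AND true = false
[4] true → false = false
[root] true OR false OR false OR false = true
Overall: true → awarded

Awarded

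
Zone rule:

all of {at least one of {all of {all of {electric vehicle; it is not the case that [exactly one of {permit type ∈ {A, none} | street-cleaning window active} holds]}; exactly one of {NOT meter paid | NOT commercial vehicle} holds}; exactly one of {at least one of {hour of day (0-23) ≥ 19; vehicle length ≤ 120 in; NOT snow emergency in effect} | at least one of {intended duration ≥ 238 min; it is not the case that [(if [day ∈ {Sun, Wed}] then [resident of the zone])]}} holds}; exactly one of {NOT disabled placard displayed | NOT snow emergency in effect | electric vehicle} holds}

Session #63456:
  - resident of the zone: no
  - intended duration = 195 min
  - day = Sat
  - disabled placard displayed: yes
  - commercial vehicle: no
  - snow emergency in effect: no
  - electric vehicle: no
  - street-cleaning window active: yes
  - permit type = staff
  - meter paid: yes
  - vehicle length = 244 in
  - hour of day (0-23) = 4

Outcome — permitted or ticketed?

Atomic conditions:
  electric vehicle: no → false
  permit type ∈ {A, none}: staff is not in the set → false
  street-cleaning window active: yes → true
  NOT meter paid: yes → false
  NOT commercial vehicle: no → true
  hour of day (0-23) ≥ 19: 4 ≥ 19 is false
  vehicle length ≤ 120 in: 244 ≤ 120 is false
  NOT snow emergency in effect: no → true
  intended duration ≥ 238 min: 195 ≥ 238 is false
  day ∈ {Sun, Wed}: Sat is not in the set → false
  resident of the zone: no → false
  NOT disabled placard displayed: yes → false
Combine:
[1.1.1.2.1] exactly-one(false, true) = true
[1.1.1.2] NOT true = false
[1.1.1] false AND false = false
[1.1.2] exactly-one(false, true) = true
[1.1] false AND true = false
[1.2.1] false OR false OR true = true
[1.2.2.2.1] false → false (antecedent false ⇒ implication holds) = true
[1.2.2.2] NOT true = false
[1.2.2] false OR false = false
[1.2] exactly-one(true, false) = true
[1] false OR true = true
[2] exactly-one(false, true, false) = true
[root] true AND true = true
Overall: true → permitted

Permitted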